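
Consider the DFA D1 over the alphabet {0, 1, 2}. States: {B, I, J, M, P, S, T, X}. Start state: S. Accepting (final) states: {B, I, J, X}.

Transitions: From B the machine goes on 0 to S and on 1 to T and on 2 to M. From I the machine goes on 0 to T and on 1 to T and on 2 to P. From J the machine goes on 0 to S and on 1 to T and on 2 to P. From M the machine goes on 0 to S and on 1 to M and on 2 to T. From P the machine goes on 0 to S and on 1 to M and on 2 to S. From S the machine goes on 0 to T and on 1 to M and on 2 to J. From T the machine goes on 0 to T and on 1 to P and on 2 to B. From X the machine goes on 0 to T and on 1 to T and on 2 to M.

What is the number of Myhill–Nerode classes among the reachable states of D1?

3

First remove the unreachable states {I,X}; 6 states remain.
Start with accepting vs non-accepting: {B,J} | {M,P,S,T}.
Split {M,P,S,T} by δ(·,2) → {S,T} and {M,P}.
The partition is now stable with 3 blocks: {B,J} | {S,T} | {M,P}.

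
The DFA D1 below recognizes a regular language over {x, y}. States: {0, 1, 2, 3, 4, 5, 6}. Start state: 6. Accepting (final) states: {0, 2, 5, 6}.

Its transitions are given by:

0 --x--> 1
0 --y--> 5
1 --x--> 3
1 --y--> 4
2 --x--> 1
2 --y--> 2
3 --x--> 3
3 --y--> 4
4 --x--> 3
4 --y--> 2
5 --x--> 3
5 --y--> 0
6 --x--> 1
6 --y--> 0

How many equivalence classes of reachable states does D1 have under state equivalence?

3

Every state is reachable, so we keep all 7.
P0 = {0,2,5,6} | {1,3,4}.
Refine {1,3,4} on symbol y: members go to different blocks, giving {1,3} and {4}.
The partition is now stable with 3 blocks: {0,2,5,6} | {1,3} | {4}.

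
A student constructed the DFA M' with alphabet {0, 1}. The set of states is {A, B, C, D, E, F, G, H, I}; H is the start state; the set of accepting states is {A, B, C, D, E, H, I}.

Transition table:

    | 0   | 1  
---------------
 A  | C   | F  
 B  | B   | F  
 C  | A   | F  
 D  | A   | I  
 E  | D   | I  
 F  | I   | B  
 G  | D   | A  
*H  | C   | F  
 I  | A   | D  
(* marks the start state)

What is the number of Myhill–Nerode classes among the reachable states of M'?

3

States {E,G} cannot be reached from the start state, so discard them.
P0 = {A,B,C,D,H,I} | {F}.
Refine {A,B,C,D,H,I} on symbol 1: members go to different blocks, giving {A,B,C,H} and {D,I}.
The partition is now stable with 3 blocks: {A,B,C,H} | {F} | {D,I}.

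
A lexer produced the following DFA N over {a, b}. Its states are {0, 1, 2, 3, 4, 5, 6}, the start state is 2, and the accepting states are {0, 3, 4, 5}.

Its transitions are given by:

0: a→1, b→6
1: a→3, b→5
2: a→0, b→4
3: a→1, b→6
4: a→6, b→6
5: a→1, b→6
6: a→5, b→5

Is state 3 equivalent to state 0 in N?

Start with accepting vs non-accepting: {0,3,4,5} | {1,2,6}.
The partition is now stable with 2 blocks: {0,3,4,5} | {1,2,6}.
3 and 0 lie in the same block of the stable partition, so they are equivalent — no string distinguishes them.

Yes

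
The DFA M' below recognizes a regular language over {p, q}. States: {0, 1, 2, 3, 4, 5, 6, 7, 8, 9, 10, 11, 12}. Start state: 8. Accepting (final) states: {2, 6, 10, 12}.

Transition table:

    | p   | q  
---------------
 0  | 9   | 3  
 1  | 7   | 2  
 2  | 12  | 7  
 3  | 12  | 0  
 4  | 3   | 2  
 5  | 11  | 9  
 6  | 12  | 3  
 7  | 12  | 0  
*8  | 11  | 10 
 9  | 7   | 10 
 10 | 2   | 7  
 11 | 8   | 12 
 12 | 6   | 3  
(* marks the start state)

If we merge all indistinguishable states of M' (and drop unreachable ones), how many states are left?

5

First remove the unreachable states {1,4,5}; 10 states remain.
Initial partition by acceptance: {2,6,10,12} | {0,3,7,8,9,11}.
On input p, block {0,3,7,8,9,11} splits into {0,8,9,11} and {3,7}.
Refine {0,8,9,11} on symbol p: members go to different blocks, giving {0,8,11} and {9}.
Split {0,8,11} by δ(·,p) → {8,11} and {0}.
Stable partition: {2,6,10,12} | {8,11} | {3,7} | {9} | {0} — 5 equivalence classes.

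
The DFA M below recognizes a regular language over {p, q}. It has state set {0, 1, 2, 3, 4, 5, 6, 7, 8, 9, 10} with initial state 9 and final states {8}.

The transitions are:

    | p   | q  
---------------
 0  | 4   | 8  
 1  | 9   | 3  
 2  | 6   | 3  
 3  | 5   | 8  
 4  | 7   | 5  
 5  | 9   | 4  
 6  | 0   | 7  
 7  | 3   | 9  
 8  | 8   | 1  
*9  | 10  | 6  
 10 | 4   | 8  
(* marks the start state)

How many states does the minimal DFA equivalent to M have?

States {2} cannot be reached from the start state, so discard them.
Start with accepting vs non-accepting: {8} | {0,1,3,4,5,6,7,9,10}.
On input q, block {0,1,3,4,5,6,7,9,10} splits into {1,4,5,6,7,9} and {0,3,10}.
Split {1,4,5,6,7,9} by δ(·,p) → {1,4,5} and {6,7,9}.
Refine {1,4,5} on symbol q: members go to different blocks, giving {4,5} and {1}.
No further refinement is possible. Final partition (5 blocks): {8} | {4,5} | {0,3,10} | {6,7,9} | {1}.

5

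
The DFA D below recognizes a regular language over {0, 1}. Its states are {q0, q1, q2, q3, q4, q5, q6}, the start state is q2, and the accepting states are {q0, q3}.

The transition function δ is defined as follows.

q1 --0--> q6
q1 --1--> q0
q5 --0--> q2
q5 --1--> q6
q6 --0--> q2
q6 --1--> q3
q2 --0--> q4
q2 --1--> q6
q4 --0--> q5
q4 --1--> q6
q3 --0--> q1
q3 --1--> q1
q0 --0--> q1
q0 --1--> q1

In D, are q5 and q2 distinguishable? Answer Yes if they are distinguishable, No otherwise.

No

Initial partition by acceptance: {q0,q3} | {q1,q2,q4,q5,q6}.
Split {q1,q2,q4,q5,q6} by δ(·,1) → {q2,q4,q5} and {q1,q6}.
On input 0, block {q1,q6} splits into {q1} and {q6}.
The partition is now stable with 4 blocks: {q0,q3} | {q2,q4,q5} | {q1} | {q6}.
q5 and q2 lie in the same block of the stable partition, so they are equivalent — no string distinguishes them.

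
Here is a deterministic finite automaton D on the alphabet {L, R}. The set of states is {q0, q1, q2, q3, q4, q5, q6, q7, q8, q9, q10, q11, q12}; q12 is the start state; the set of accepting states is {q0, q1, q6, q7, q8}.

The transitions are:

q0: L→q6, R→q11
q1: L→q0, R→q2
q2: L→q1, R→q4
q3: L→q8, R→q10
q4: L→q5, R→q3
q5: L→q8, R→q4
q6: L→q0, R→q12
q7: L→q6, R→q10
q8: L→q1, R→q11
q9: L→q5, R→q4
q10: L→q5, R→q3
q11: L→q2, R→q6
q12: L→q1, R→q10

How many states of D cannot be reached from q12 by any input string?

2

Starting at q12 and following transitions, the reachable set is {q0, q1, q2, q3, q4, q5, q6, q8, q10, q11, q12}. That leaves q7, q9 unreachable — 2 in total.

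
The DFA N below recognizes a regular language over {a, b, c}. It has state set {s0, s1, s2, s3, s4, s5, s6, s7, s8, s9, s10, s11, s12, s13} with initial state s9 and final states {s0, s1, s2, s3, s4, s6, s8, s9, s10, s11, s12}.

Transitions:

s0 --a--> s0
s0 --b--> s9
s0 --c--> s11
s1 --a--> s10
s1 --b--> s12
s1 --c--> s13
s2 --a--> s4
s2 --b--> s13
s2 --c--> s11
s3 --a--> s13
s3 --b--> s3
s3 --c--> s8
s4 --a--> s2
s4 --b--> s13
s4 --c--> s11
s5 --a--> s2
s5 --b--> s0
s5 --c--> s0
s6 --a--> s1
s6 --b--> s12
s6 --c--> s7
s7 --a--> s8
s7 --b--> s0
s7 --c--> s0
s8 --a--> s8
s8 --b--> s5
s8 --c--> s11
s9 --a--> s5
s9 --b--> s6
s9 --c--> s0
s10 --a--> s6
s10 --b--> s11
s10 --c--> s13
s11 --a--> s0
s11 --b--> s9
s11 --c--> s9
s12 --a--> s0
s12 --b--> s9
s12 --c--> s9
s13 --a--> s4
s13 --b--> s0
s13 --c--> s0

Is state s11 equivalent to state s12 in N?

First remove the unreachable states {s3}; 13 states remain.
P0 = {s0,s1,s2,s4,s6,s8,s9,s10,s11,s12} | {s5,s7,s13}.
Refine {s0,s1,s2,s4,s6,s8,s9,s10,s11,s12} on symbol a: members go to different blocks, giving {s0,s1,s2,s4,s6,s8,s10,s11,s12} and {s9}.
Refine {s0,s1,s2,s4,s6,s8,s10,s11,s12} on symbol b: members go to different blocks, giving {s0,s11,s12} and {s1,s6,s10} and {s2,s4,s8}.
Refine {s0,s11,s12} on symbol c: members go to different blocks, giving {s11,s12} and {s0}.
Stable partition: {s11,s12} | {s5,s7,s13} | {s9} | {s1,s6,s10} | {s2,s4,s8} | {s0} — 6 equivalence classes.
s11 and s12 lie in the same block of the stable partition, so they are equivalent — no string distinguishes them.

Yes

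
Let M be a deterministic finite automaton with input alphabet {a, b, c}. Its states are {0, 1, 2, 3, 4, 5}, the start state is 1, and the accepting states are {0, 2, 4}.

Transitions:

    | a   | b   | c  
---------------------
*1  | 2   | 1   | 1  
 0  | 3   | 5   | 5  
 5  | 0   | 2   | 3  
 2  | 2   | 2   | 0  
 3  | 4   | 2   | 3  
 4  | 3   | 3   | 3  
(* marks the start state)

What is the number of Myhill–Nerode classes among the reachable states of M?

Initial partition by acceptance: {0,2,4} | {1,3,5}.
On input a, block {0,2,4} splits into {0,4} and {2}.
On input a, block {1,3,5} splits into {3,5} and {1}.
Stable partition: {0,4} | {3,5} | {2} | {1} — 4 equivalence classes.

4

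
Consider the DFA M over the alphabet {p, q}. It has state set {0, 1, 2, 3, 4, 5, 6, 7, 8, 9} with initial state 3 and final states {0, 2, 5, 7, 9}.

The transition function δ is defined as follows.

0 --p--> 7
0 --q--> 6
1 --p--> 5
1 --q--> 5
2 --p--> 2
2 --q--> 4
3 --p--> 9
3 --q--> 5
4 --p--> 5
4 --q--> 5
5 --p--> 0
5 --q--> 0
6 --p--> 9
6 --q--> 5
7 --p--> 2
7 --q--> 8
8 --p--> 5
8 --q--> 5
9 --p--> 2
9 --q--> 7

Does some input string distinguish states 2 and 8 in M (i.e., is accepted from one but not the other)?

Yes

States {1} cannot be reached from the start state, so discard them.
P0 = {0,2,5,7,9} | {3,4,6,8}.
On input q, block {0,2,5,7,9} splits into {0,2,7} and {5,9}.
The partition is now stable with 3 blocks: {0,2,7} | {3,4,6,8} | {5,9}.
2 and 8 end up in different blocks, so they are distinguishable. For instance, the string 'ε' is accepted from only 2.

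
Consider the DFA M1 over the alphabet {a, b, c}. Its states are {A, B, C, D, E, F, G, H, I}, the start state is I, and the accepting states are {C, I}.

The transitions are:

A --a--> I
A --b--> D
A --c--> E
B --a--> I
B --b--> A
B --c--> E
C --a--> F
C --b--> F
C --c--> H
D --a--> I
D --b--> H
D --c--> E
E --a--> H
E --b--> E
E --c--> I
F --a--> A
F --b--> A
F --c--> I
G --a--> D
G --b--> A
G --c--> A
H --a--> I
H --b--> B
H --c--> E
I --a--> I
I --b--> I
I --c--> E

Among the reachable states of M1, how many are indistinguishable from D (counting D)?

4

Reachable states from the start: {A,B,D,E,H,I}. Unreachable: {C,F,G} — drop them.
Start with accepting vs non-accepting: {I} | {A,B,D,E,H}.
Split {A,B,D,E,H} by δ(·,a) → {A,B,D,H} and {E}.
The partition is now stable with 3 blocks: {I} | {A,B,D,H} | {E}.
State D belongs to the block {A,B,D,H}, which has 4 states.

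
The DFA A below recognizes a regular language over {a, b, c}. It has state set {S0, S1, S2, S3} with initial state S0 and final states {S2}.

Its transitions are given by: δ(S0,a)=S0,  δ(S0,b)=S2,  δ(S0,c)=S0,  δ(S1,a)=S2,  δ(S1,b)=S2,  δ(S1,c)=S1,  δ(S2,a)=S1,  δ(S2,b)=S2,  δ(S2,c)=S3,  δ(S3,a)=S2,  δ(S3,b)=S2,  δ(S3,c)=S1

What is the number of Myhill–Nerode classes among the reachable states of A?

3

Initial partition by acceptance: {S2} | {S0,S1,S3}.
Split {S0,S1,S3} by δ(·,a) → {S1,S3} and {S0}.
No further refinement is possible. Final partition (3 blocks): {S2} | {S1,S3} | {S0}.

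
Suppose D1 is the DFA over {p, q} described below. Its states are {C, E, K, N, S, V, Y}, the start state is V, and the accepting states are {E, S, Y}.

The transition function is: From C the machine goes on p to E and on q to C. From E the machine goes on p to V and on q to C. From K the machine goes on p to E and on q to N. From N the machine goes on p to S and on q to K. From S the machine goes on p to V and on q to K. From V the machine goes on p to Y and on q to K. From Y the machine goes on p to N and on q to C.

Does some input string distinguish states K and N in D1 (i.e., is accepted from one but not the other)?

No

Start with accepting vs non-accepting: {E,S,Y} | {C,K,N,V}.
Stable partition: {E,S,Y} | {C,K,N,V} — 2 equivalence classes.
K and N lie in the same block of the stable partition, so they are equivalent — no string distinguishes them.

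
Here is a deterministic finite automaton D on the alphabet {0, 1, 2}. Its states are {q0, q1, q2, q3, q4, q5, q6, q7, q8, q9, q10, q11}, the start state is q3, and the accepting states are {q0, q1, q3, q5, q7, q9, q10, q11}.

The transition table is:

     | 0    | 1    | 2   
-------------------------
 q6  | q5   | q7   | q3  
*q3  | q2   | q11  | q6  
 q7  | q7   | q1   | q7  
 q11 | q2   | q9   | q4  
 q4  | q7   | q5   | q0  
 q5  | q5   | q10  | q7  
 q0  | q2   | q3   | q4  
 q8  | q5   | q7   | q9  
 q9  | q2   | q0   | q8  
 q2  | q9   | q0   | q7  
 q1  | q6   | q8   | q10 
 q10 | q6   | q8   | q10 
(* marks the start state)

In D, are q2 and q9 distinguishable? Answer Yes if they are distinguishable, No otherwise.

Every state is reachable, so we keep all 12.
Initial partition by acceptance: {q0,q1,q3,q5,q7,q9,q10,q11} | {q2,q4,q6,q8}.
On input 0, block {q0,q1,q3,q5,q7,q9,q10,q11} splits into {q0,q1,q3,q9,q10,q11} and {q5,q7}.
On input 1, block {q0,q1,q3,q9,q10,q11} splits into {q0,q3,q9,q11} and {q1,q10}.
Split {q2,q4,q6,q8} by δ(·,0) → {q4,q6,q8} and {q2}.
The partition is now stable with 5 blocks: {q0,q3,q9,q11} | {q4,q6,q8} | {q5,q7} | {q1,q10} | {q2}.
q2 and q9 end up in different blocks, so they are distinguishable. For instance, the string 'ε' is accepted from only q9.

Yes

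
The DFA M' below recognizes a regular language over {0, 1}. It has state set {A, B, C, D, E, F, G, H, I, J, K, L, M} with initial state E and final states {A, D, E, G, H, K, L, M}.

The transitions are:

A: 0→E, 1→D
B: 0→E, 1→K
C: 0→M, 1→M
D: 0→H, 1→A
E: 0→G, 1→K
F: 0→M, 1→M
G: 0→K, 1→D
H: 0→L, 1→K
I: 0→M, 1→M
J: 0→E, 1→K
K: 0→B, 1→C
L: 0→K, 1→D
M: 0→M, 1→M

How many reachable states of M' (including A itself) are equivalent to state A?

States {F,I,J} cannot be reached from the start state, so discard them.
Start with accepting vs non-accepting: {A,D,E,G,H,K,L,M} | {B,C}.
Refine {A,D,E,G,H,K,L,M} on symbol 0: members go to different blocks, giving {A,D,E,G,H,L,M} and {K}.
On input 0, block {A,D,E,G,H,L,M} splits into {A,D,E,H,M} and {G,L}.
Split {A,D,E,H,M} by δ(·,0) → {A,D,M} and {E,H}.
Refine {A,D,M} on symbol 0: members go to different blocks, giving {A,D} and {M}.
Refine {B,C} on symbol 0: members go to different blocks, giving {B} and {C}.
Stable partition: {A,D} | {B} | {K} | {G,L} | {E,H} | {M} | {C} — 7 equivalence classes.
State A belongs to the block {A,D}, which has 2 states.

2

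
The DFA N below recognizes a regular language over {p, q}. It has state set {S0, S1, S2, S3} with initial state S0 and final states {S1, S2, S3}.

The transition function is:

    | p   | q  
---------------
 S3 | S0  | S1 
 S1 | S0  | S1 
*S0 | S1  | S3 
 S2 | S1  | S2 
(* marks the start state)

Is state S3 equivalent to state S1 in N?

Yes

Reachable states from the start: {S0,S1,S3}. Unreachable: {S2} — drop them.
P0 = {S1,S3} | {S0}.
No further refinement is possible. Final partition (2 blocks): {S1,S3} | {S0}.
S3 and S1 lie in the same block of the stable partition, so they are equivalent — no string distinguishes them.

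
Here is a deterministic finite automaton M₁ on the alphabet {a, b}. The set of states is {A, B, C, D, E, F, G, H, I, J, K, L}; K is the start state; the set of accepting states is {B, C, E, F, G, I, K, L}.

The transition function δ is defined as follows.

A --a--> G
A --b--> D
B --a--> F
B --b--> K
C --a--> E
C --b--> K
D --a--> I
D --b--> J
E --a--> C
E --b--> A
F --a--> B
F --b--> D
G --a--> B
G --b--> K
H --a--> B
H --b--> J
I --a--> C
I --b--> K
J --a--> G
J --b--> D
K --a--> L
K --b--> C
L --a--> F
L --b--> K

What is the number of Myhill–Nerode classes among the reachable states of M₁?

First remove the unreachable states {H}; 11 states remain.
P0 = {B,C,E,F,G,I,K,L} | {A,D,J}.
Split {B,C,E,F,G,I,K,L} by δ(·,b) → {B,C,G,I,K,L} and {E,F}.
Refine {B,C,G,I,K,L} on symbol a: members go to different blocks, giving {B,C,L} and {G,I,K}.
Refine {G,I,K} on symbol b: members go to different blocks, giving {G,I} and {K}.
No further refinement is possible. Final partition (5 blocks): {B,C,L} | {A,D,J} | {E,F} | {G,I} | {K}.

5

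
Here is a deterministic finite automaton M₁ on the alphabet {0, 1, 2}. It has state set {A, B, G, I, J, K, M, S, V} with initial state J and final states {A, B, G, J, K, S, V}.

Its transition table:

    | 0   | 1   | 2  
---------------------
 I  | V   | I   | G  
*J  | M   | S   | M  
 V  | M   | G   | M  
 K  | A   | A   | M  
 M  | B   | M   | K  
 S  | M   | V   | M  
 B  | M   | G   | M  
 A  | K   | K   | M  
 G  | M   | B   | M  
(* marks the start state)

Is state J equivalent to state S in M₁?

States {I} cannot be reached from the start state, so discard them.
Start with accepting vs non-accepting: {A,B,G,J,K,S,V} | {M}.
Split {A,B,G,J,K,S,V} by δ(·,0) → {B,G,J,S,V} and {A,K}.
Stable partition: {B,G,J,S,V} | {M} | {A,K} — 3 equivalence classes.
J and S lie in the same block of the stable partition, so they are equivalent — no string distinguishes them.

Yes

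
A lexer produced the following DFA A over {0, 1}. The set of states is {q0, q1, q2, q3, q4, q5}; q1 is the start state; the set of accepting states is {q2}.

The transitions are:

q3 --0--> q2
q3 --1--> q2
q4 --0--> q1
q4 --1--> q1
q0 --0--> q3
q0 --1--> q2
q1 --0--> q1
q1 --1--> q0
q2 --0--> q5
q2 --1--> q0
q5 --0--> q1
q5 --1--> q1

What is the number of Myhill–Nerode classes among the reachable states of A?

5

States {q4} cannot be reached from the start state, so discard them.
P0 = {q2} | {q0,q1,q3,q5}.
Split {q0,q1,q3,q5} by δ(·,0) → {q0,q1,q5} and {q3}.
Refine {q0,q1,q5} on symbol 0: members go to different blocks, giving {q1,q5} and {q0}.
On input 1, block {q1,q5} splits into {q1} and {q5}.
Stable partition: {q2} | {q1} | {q3} | {q0} | {q5} — 5 equivalence classes.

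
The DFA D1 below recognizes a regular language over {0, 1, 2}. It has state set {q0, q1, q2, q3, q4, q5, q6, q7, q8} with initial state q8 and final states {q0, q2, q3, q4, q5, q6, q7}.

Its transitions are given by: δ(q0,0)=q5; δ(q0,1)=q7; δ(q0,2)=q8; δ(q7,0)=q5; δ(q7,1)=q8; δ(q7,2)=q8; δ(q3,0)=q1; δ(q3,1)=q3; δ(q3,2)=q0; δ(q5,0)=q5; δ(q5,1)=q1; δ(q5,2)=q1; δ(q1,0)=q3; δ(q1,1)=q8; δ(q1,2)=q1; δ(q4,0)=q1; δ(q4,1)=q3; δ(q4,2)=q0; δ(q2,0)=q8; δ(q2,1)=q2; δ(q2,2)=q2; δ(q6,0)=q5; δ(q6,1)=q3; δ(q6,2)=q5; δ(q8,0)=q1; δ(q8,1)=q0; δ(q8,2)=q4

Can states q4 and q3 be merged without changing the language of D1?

First remove the unreachable states {q2,q6}; 7 states remain.
P0 = {q0,q3,q4,q5,q7} | {q1,q8}.
Refine {q0,q3,q4,q5,q7} on symbol 0: members go to different blocks, giving {q0,q5,q7} and {q3,q4}.
Refine {q0,q5,q7} on symbol 1: members go to different blocks, giving {q5,q7} and {q0}.
Refine {q1,q8} on symbol 0: members go to different blocks, giving {q1} and {q8}.
Refine {q5,q7} on symbol 1: members go to different blocks, giving {q5} and {q7}.
The partition is now stable with 6 blocks: {q5} | {q1} | {q3,q4} | {q0} | {q8} | {q7}.
q4 and q3 lie in the same block of the stable partition, so they are equivalent — no string distinguishes them.

Yes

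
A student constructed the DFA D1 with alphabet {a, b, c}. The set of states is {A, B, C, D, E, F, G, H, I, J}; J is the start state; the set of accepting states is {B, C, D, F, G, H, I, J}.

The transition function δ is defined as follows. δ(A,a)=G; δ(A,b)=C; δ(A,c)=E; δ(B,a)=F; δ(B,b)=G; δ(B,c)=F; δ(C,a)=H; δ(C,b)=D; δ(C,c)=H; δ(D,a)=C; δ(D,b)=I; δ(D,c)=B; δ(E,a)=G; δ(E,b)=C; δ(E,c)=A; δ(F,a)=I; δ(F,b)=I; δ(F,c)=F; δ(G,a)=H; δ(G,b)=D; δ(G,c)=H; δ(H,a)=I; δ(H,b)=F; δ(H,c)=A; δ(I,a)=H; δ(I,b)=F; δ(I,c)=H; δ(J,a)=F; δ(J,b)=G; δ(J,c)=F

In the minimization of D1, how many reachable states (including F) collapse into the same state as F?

1

All states are reachable from the start state.
Start with accepting vs non-accepting: {B,C,D,F,G,H,I,J} | {A,E}.
Split {B,C,D,F,G,H,I,J} by δ(·,c) → {B,C,D,F,G,I,J} and {H}.
Refine {B,C,D,F,G,I,J} on symbol a: members go to different blocks, giving {B,D,F,J} and {C,G,I}.
Refine {B,D,F,J} on symbol a: members go to different blocks, giving {B,J} and {D,F}.
On input c, block {D,F} splits into {D} and {F}.
Split {C,G,I} by δ(·,b) → {C,G} and {I}.
Stable partition: {B,J} | {A,E} | {H} | {C,G} | {D} | {F} | {I} — 7 equivalence classes.
The equivalence class containing F is {F}, of size 1.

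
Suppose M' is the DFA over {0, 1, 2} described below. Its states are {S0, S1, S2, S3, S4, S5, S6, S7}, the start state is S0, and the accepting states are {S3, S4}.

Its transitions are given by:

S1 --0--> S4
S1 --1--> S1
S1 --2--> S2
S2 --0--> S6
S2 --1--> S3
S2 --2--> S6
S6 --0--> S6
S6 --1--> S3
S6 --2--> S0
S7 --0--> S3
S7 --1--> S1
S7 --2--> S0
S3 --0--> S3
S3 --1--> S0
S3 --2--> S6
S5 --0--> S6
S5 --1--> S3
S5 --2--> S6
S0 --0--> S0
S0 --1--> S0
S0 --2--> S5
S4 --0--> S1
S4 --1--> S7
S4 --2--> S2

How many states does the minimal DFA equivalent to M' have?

4

First remove the unreachable states {S1,S2,S4,S7}; 4 states remain.
P0 = {S3} | {S0,S5,S6}.
Refine {S0,S5,S6} on symbol 1: members go to different blocks, giving {S5,S6} and {S0}.
Split {S5,S6} by δ(·,2) → {S5} and {S6}.
Stable partition: {S3} | {S5} | {S0} | {S6} — 4 equivalence classes.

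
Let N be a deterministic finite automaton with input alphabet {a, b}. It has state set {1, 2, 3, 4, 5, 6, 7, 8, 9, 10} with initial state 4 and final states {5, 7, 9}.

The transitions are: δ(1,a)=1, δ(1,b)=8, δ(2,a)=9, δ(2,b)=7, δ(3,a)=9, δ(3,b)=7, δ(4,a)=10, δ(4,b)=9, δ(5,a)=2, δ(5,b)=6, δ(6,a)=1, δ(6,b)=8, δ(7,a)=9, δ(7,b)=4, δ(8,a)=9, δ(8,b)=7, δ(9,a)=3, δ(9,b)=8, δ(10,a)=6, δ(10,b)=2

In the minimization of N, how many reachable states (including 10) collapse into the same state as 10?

States {5} cannot be reached from the start state, so discard them.
P0 = {7,9} | {1,2,3,4,6,8,10}.
Refine {7,9} on symbol a: members go to different blocks, giving {7} and {9}.
Refine {1,2,3,4,6,8,10} on symbol a: members go to different blocks, giving {1,4,6,10} and {2,3,8}.
Refine {1,4,6,10} on symbol b: members go to different blocks, giving {1,6,10} and {4}.
The partition is now stable with 5 blocks: {7} | {1,6,10} | {9} | {2,3,8} | {4}.
State 10 belongs to the block {1,6,10}, which has 3 states.

3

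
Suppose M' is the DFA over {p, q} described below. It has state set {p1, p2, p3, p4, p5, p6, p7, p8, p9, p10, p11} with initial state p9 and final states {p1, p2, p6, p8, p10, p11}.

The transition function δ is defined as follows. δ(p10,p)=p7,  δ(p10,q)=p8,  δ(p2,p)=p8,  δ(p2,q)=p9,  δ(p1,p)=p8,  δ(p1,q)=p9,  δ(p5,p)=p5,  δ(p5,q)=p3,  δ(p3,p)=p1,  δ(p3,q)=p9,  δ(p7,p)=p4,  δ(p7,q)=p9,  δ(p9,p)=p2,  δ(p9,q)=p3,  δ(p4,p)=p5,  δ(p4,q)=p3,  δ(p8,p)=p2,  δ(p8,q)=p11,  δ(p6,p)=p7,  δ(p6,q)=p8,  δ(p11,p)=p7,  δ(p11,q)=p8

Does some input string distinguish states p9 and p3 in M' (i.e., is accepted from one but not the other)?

No

States {p6,p10} cannot be reached from the start state, so discard them.
Initial partition by acceptance: {p1,p2,p8,p11} | {p3,p4,p5,p7,p9}.
Split {p1,p2,p8,p11} by δ(·,p) → {p1,p2,p8} and {p11}.
On input q, block {p1,p2,p8} splits into {p1,p2} and {p8}.
On input p, block {p3,p4,p5,p7,p9} splits into {p4,p5,p7} and {p3,p9}.
No further refinement is possible. Final partition (5 blocks): {p1,p2} | {p4,p5,p7} | {p11} | {p8} | {p3,p9}.
p9 and p3 lie in the same block of the stable partition, so they are equivalent — no string distinguishes them.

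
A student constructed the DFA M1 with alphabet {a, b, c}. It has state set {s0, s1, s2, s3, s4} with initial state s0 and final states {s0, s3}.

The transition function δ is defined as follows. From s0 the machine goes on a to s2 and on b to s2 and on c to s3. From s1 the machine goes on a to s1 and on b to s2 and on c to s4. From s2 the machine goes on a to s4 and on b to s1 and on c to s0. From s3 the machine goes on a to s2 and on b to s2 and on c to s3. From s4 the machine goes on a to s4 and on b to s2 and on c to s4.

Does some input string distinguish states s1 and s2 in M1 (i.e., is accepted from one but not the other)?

Start with accepting vs non-accepting: {s0,s3} | {s1,s2,s4}.
On input c, block {s1,s2,s4} splits into {s1,s4} and {s2}.
No further refinement is possible. Final partition (3 blocks): {s0,s3} | {s1,s4} | {s2}.
s1 and s2 end up in different blocks, so they are distinguishable. For instance, the string 'c' is accepted from only s2.

Yes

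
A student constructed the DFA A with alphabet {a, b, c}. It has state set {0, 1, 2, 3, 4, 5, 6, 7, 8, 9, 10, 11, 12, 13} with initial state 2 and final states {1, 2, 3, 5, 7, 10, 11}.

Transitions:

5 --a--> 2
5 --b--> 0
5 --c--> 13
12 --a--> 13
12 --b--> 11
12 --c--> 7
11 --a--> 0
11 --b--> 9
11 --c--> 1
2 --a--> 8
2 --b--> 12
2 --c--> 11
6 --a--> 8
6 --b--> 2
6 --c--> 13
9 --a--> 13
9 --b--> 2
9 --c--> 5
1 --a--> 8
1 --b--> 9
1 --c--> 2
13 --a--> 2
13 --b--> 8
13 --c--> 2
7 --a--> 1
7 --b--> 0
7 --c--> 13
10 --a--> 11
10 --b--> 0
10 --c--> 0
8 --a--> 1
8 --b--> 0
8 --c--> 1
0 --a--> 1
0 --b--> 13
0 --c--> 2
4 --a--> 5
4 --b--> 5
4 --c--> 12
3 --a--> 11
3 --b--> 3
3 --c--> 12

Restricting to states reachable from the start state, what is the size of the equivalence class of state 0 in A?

3

First remove the unreachable states {3,4,6,10}; 10 states remain.
P0 = {1,2,5,7,11} | {0,8,9,12,13}.
Refine {1,2,5,7,11} on symbol a: members go to different blocks, giving {1,2,11} and {5,7}.
On input a, block {0,8,9,12,13} splits into {0,8,13} and {9,12}.
No further refinement is possible. Final partition (4 blocks): {1,2,11} | {0,8,13} | {5,7} | {9,12}.
State 0 belongs to the block {0,8,13}, which has 3 states.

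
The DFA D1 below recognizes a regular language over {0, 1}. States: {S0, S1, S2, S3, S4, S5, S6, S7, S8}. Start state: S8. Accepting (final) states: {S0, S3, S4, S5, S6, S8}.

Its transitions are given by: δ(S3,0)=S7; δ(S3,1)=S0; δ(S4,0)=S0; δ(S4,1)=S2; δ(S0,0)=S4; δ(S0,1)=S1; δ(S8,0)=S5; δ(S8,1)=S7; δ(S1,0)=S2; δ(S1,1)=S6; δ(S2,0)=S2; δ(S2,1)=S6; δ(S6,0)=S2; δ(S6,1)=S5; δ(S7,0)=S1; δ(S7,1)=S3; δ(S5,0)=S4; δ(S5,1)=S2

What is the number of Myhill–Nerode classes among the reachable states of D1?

Every state is reachable, so we keep all 9.
Start with accepting vs non-accepting: {S0,S3,S4,S5,S6,S8} | {S1,S2,S7}.
Split {S0,S3,S4,S5,S6,S8} by δ(·,0) → {S0,S4,S5,S8} and {S3,S6}.
No further refinement is possible. Final partition (3 blocks): {S0,S4,S5,S8} | {S1,S2,S7} | {S3,S6}.

3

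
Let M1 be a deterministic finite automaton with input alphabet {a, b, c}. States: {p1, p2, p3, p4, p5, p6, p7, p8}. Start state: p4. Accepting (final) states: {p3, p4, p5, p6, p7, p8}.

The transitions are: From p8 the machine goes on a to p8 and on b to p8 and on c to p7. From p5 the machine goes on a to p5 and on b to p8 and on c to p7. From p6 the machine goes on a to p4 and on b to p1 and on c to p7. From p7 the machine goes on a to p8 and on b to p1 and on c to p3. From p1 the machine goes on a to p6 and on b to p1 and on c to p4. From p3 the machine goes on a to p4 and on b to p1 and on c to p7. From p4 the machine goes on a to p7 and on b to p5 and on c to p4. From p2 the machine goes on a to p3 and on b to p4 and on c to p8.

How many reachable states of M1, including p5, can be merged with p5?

Reachable states from the start: {p1,p3,p4,p5,p6,p7,p8}. Unreachable: {p2} — drop them.
P0 = {p3,p4,p5,p6,p7,p8} | {p1}.
Split {p3,p4,p5,p6,p7,p8} by δ(·,b) → {p3,p6,p7} and {p4,p5,p8}.
On input a, block {p4,p5,p8} splits into {p5,p8} and {p4}.
Split {p3,p6,p7} by δ(·,a) → {p3,p6} and {p7}.
Stable partition: {p3,p6} | {p1} | {p5,p8} | {p4} | {p7} — 5 equivalence classes.
State p5 belongs to the block {p5,p8}, which has 2 states.

2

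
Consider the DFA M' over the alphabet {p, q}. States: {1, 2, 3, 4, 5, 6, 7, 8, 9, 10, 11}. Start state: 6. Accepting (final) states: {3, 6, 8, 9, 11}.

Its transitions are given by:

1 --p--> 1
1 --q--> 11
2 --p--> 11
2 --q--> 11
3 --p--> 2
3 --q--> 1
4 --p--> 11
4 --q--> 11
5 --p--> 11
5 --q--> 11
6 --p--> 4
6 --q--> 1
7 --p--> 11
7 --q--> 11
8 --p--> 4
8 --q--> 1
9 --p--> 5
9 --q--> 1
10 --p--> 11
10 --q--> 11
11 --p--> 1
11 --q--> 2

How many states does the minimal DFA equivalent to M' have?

States {3,5,7,8,9,10} cannot be reached from the start state, so discard them.
Initial partition by acceptance: {6,11} | {1,2,4}.
Split {1,2,4} by δ(·,p) → {2,4} and {1}.
Refine {6,11} on symbol p: members go to different blocks, giving {6} and {11}.
No further refinement is possible. Final partition (4 blocks): {6} | {2,4} | {1} | {11}.

4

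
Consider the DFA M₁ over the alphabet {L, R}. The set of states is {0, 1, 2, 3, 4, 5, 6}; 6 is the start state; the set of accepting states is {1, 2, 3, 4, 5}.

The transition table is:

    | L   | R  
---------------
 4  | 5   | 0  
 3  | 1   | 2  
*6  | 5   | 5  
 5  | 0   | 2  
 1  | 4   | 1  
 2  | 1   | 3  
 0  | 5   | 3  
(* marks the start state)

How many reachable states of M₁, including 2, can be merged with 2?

Every state is reachable, so we keep all 7.
Initial partition by acceptance: {1,2,3,4,5} | {0,6}.
On input L, block {1,2,3,4,5} splits into {1,2,3,4} and {5}.
Refine {1,2,3,4} on symbol L: members go to different blocks, giving {1,2,3} and {4}.
Refine {1,2,3} on symbol L: members go to different blocks, giving {2,3} and {1}.
Refine {0,6} on symbol R: members go to different blocks, giving {0} and {6}.
No further refinement is possible. Final partition (6 blocks): {2,3} | {0} | {5} | {4} | {1} | {6}.
The equivalence class containing 2 is {2,3}, of size 2.

2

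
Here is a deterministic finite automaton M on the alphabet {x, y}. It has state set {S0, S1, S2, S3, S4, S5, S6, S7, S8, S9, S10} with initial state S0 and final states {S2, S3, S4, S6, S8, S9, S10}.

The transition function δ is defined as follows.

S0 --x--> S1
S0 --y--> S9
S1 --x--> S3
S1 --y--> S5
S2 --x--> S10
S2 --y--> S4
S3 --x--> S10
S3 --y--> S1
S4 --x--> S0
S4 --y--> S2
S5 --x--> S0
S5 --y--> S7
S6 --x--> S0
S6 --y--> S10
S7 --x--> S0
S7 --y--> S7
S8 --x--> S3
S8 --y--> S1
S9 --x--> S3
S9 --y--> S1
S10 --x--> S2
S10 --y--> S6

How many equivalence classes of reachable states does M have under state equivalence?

States {S8} cannot be reached from the start state, so discard them.
Initial partition by acceptance: {S2,S3,S4,S6,S9,S10} | {S0,S1,S5,S7}.
Refine {S2,S3,S4,S6,S9,S10} on symbol x: members go to different blocks, giving {S2,S3,S9,S10} and {S4,S6}.
Split {S2,S3,S9,S10} by δ(·,y) → {S2,S10} and {S3,S9}.
Refine {S0,S1,S5,S7} on symbol x: members go to different blocks, giving {S0,S5,S7} and {S1}.
On input x, block {S0,S5,S7} splits into {S5,S7} and {S0}.
Split {S3,S9} by δ(·,x) → {S3} and {S9}.
Stable partition: {S2,S10} | {S5,S7} | {S4,S6} | {S3} | {S1} | {S0} | {S9} — 7 equivalence classes.

7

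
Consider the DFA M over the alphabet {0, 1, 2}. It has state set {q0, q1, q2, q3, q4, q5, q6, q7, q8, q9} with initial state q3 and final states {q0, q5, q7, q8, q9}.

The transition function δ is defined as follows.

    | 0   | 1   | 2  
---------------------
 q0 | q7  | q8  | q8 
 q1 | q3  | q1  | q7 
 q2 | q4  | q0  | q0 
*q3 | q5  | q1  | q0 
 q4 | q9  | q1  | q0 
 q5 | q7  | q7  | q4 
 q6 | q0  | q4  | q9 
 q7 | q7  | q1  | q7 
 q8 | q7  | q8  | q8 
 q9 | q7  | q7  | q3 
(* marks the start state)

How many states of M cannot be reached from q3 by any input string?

2

BFS from q3 reaches {q0, q1, q3, q4, q5, q7, q8, q9}; the 2 state(s) q2, q6 are never visited.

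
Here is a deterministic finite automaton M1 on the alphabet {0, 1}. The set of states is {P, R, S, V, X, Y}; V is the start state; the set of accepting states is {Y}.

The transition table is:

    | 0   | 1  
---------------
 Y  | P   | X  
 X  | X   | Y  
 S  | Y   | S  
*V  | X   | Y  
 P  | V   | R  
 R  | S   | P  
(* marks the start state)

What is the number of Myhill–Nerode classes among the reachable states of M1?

5

Initial partition by acceptance: {Y} | {P,R,S,V,X}.
Split {P,R,S,V,X} by δ(·,0) → {P,R,V,X} and {S}.
Split {P,R,V,X} by δ(·,0) → {P,V,X} and {R}.
Refine {P,V,X} on symbol 1: members go to different blocks, giving {V,X} and {P}.
The partition is now stable with 5 blocks: {Y} | {V,X} | {S} | {R} | {P}.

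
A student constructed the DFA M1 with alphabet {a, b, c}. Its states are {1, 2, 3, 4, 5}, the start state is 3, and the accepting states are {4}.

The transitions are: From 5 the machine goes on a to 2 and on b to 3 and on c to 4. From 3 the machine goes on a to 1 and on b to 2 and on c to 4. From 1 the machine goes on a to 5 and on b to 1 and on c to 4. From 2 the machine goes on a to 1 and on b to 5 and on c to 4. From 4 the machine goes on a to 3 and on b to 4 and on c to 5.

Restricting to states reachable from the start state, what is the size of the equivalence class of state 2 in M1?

P0 = {4} | {1,2,3,5}.
The partition is now stable with 2 blocks: {4} | {1,2,3,5}.
State 2 belongs to the block {1,2,3,5}, which has 4 states.

4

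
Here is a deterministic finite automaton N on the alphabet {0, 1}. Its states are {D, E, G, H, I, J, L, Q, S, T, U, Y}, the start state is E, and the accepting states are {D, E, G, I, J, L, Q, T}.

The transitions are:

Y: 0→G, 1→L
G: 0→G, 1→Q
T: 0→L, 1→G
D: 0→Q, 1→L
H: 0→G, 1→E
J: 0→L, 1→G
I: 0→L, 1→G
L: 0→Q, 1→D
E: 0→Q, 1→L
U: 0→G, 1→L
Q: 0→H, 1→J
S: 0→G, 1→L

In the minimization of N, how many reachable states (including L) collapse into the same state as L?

Reachable states from the start: {D,E,G,H,J,L,Q}. Unreachable: {I,S,T,U,Y} — drop them.
P0 = {D,E,G,J,L,Q} | {H}.
Split {D,E,G,J,L,Q} by δ(·,0) → {D,E,G,J,L} and {Q}.
Refine {D,E,G,J,L} on symbol 0: members go to different blocks, giving {D,E,L} and {G,J}.
Split {G,J} by δ(·,0) → {G} and {J}.
Stable partition: {D,E,L} | {H} | {Q} | {G} | {J} — 5 equivalence classes.
The equivalence class containing L is {D,E,L}, of size 3.

3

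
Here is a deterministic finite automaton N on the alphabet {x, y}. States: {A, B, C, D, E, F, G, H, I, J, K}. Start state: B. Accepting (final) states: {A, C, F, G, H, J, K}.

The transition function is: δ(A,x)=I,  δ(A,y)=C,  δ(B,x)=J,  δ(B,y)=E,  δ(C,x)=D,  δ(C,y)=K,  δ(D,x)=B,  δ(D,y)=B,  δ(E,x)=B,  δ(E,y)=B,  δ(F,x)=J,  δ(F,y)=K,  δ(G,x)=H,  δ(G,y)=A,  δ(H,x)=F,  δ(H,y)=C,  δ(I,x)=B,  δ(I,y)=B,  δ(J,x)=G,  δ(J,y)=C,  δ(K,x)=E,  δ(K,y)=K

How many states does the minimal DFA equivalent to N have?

4

Every state is reachable, so we keep all 11.
P0 = {A,C,F,G,H,J,K} | {B,D,E,I}.
Refine {A,C,F,G,H,J,K} on symbol x: members go to different blocks, giving {F,G,H,J} and {A,C,K}.
Split {B,D,E,I} by δ(·,x) → {D,E,I} and {B}.
Stable partition: {F,G,H,J} | {D,E,I} | {A,C,K} | {B} — 4 equivalence classes.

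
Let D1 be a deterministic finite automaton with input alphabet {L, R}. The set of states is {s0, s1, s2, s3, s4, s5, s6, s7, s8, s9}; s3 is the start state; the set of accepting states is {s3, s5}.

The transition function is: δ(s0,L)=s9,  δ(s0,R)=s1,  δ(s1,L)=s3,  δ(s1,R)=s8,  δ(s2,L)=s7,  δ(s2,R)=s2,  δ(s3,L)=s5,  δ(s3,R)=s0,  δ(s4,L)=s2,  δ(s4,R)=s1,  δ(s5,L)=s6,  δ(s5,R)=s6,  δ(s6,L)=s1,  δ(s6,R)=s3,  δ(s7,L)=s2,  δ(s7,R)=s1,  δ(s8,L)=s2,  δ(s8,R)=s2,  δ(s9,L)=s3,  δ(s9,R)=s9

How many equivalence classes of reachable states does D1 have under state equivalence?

First remove the unreachable states {s4}; 9 states remain.
Start with accepting vs non-accepting: {s3,s5} | {s0,s1,s2,s6,s7,s8,s9}.
On input L, block {s3,s5} splits into {s3} and {s5}.
On input L, block {s0,s1,s2,s6,s7,s8,s9} splits into {s0,s2,s6,s7,s8} and {s1,s9}.
Split {s0,s2,s6,s7,s8} by δ(·,L) → {s2,s7,s8} and {s0,s6}.
Refine {s2,s7,s8} on symbol R: members go to different blocks, giving {s2,s8} and {s7}.
On input L, block {s2,s8} splits into {s2} and {s8}.
On input R, block {s1,s9} splits into {s1} and {s9}.
On input L, block {s0,s6} splits into {s0} and {s6}.
No further refinement is possible. Final partition (9 blocks): {s3} | {s2} | {s5} | {s1} | {s0} | {s7} | {s8} | {s9} | {s6}.

9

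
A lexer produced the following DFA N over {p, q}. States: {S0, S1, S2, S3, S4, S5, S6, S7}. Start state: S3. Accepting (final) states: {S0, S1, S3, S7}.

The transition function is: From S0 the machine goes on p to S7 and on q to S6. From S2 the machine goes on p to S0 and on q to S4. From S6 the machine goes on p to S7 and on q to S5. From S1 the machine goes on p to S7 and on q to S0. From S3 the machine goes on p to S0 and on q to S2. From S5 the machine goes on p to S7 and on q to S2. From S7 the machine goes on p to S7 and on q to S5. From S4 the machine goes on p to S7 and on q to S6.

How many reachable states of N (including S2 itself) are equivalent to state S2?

First remove the unreachable states {S1}; 7 states remain.
P0 = {S0,S3,S7} | {S2,S4,S5,S6}.
The partition is now stable with 2 blocks: {S0,S3,S7} | {S2,S4,S5,S6}.
State S2 belongs to the block {S2,S4,S5,S6}, which has 4 states.

4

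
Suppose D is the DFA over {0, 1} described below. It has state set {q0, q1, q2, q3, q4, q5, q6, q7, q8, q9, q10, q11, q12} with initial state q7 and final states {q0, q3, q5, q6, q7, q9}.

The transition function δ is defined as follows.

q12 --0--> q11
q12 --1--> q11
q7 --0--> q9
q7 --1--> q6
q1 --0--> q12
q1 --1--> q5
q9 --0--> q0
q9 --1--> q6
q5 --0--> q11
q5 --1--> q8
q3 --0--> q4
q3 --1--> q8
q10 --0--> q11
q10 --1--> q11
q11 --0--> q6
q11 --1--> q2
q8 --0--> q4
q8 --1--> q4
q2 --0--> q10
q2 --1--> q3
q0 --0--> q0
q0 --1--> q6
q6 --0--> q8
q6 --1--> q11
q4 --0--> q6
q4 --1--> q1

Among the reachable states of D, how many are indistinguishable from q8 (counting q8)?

3

P0 = {q0,q3,q5,q6,q7,q9} | {q1,q2,q4,q8,q10,q11,q12}.
On input 0, block {q0,q3,q5,q6,q7,q9} splits into {q0,q7,q9} and {q3,q5,q6}.
Refine {q1,q2,q4,q8,q10,q11,q12} on symbol 0: members go to different blocks, giving {q1,q2,q8,q10,q12} and {q4,q11}.
Split {q1,q2,q8,q10,q12} by δ(·,0) → {q8,q10,q12} and {q1,q2}.
Split {q3,q5,q6} by δ(·,0) → {q3,q5} and {q6}.
Stable partition: {q0,q7,q9} | {q8,q10,q12} | {q3,q5} | {q4,q11} | {q1,q2} | {q6} — 6 equivalence classes.
The equivalence class containing q8 is {q8,q10,q12}, of size 3.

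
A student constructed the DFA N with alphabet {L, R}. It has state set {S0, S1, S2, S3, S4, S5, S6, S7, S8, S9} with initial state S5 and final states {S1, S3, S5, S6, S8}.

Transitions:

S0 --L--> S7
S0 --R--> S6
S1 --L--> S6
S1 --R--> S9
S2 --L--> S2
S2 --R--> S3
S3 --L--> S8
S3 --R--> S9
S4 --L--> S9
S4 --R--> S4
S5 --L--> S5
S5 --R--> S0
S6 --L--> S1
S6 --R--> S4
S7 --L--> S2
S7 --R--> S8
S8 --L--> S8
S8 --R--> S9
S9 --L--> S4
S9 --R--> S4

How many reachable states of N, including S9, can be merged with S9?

2

Every state is reachable, so we keep all 10.
P0 = {S1,S3,S5,S6,S8} | {S0,S2,S4,S7,S9}.
On input R, block {S0,S2,S4,S7,S9} splits into {S0,S2,S7} and {S4,S9}.
Split {S1,S3,S5,S6,S8} by δ(·,R) → {S1,S3,S6,S8} and {S5}.
The partition is now stable with 4 blocks: {S1,S3,S6,S8} | {S0,S2,S7} | {S4,S9} | {S5}.
State S9 belongs to the block {S4,S9}, which has 2 states.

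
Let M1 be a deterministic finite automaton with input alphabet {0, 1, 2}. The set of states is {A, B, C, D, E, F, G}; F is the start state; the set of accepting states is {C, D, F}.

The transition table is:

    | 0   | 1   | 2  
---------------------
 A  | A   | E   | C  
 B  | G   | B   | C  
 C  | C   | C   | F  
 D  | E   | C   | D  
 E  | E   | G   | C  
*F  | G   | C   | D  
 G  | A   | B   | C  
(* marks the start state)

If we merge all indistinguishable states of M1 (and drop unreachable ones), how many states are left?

All states are reachable from the start state.
Start with accepting vs non-accepting: {C,D,F} | {A,B,E,G}.
Refine {C,D,F} on symbol 0: members go to different blocks, giving {D,F} and {C}.
Stable partition: {D,F} | {A,B,E,G} | {C} — 3 equivalence classes.

3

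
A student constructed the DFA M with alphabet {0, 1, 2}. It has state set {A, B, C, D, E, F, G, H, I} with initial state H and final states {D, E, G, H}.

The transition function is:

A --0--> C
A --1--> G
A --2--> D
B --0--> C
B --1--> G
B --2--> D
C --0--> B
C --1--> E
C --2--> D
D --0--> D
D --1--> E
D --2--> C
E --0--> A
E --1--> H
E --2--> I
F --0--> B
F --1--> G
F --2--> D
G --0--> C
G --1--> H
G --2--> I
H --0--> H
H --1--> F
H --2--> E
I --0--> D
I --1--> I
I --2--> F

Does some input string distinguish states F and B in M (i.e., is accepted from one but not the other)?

All states are reachable from the start state.
Initial partition by acceptance: {D,E,G,H} | {A,B,C,F,I}.
Refine {D,E,G,H} on symbol 0: members go to different blocks, giving {D,H} and {E,G}.
On input 1, block {D,H} splits into {D} and {H}.
Split {A,B,C,F,I} by δ(·,0) → {A,B,C,F} and {I}.
No further refinement is possible. Final partition (5 blocks): {D} | {A,B,C,F} | {E,G} | {H} | {I}.
F and B lie in the same block of the stable partition, so they are equivalent — no string distinguishes them.

No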